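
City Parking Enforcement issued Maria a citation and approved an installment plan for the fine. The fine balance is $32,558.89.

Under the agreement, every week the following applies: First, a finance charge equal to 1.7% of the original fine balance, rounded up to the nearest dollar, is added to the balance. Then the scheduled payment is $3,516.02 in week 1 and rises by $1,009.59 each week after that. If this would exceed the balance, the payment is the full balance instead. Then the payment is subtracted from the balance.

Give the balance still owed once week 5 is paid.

Week 1: $32,558.89 +$554.00 interest = $33,112.89; pay $3,516.02 → $29,596.87
Week 2: $29,596.87 +$554.00 interest = $30,150.87; pay $4,525.61 → $25,625.26
Week 3: $25,625.26 +$554.00 interest = $26,179.26; pay $5,535.20 → $20,644.06
Week 4: $20,644.06 +$554.00 interest = $21,198.06; pay $6,544.79 → $14,653.27
Week 5: $14,653.27 +$554.00 interest = $15,207.27; pay $7,554.38 → $7,652.89

$7,652.89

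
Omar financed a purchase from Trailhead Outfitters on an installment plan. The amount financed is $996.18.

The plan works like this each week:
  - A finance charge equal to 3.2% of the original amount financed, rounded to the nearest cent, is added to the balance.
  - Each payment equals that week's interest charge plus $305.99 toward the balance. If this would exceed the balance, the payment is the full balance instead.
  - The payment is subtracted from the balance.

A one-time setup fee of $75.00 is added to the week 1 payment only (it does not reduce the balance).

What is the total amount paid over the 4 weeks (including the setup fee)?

Week 1: opening $996.18; interest $31.88 → $1,028.06; payment $337.87 (+ $75.00 fee); balance $690.19
Week 2: opening $690.19; interest $31.88 → $722.07; payment $337.87; balance $384.20
Week 3: opening $384.20; interest $31.88 → $416.08; payment $337.87; balance $78.21
Week 4: opening $78.21; interest $31.88 → $110.09; payment $110.09; balance $0.00
Total paid: $1,198.70

$1,198.70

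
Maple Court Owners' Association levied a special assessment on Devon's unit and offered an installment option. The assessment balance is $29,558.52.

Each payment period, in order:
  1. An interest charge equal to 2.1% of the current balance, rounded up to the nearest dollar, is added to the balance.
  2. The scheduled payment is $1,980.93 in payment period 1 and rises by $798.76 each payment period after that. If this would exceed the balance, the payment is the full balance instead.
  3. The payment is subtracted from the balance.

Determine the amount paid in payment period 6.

Payment period 1: opening $29,558.52; interest $621.00 → $30,179.52; payment $1,980.93; balance $28,198.59
Payment period 2: opening $28,198.59; interest $593.00 → $28,791.59; payment $2,779.69; balance $26,011.90
Payment period 3: opening $26,011.90; interest $547.00 → $26,558.90; payment $3,578.45; balance $22,980.45
Payment period 4: opening $22,980.45; interest $483.00 → $23,463.45; payment $4,377.21; balance $19,086.24
Payment period 5: opening $19,086.24; interest $401.00 → $19,487.24; payment $5,175.97; balance $14,311.27
Payment period 6: opening $14,311.27; interest $301.00 → $14,612.27; payment $5,974.73; balance $8,637.54

$5,974.73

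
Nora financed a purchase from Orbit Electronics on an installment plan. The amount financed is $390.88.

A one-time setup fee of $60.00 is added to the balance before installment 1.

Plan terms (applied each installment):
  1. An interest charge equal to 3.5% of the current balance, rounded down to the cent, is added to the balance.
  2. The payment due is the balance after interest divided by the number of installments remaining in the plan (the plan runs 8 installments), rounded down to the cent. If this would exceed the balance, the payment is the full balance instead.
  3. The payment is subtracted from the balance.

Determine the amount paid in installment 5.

Installment 1: $450.88 +$15.78 interest = $466.66; pay $58.33 → $408.33
Installment 2: $408.33 +$14.29 interest = $422.62; pay $60.37 → $362.25
Installment 3: $362.25 +$12.67 interest = $374.92; pay $62.48 → $312.44
Installment 4: $312.44 +$10.93 interest = $323.37; pay $64.67 → $258.70
Installment 5: $258.70 +$9.05 interest = $267.75; pay $66.93 → $200.82

$66.93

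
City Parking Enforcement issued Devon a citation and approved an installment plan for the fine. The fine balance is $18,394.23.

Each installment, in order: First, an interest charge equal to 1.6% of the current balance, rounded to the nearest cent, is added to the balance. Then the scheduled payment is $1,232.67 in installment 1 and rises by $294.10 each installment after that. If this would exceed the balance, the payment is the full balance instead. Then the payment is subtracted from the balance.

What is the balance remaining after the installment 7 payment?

Installment 1: $18,394.23 +$294.31 interest = $18,688.54; pay $1,232.67 → $17,455.87
Installment 2: $17,455.87 +$279.29 interest = $17,735.16; pay $1,526.77 → $16,208.39
Installment 3: $16,208.39 +$259.33 interest = $16,467.72; pay $1,820.87 → $14,646.85
Installment 4: $14,646.85 +$234.35 interest = $14,881.20; pay $2,114.97 → $12,766.23
Installment 5: $12,766.23 +$204.26 interest = $12,970.49; pay $2,409.07 → $10,561.42
Installment 6: $10,561.42 +$168.98 interest = $10,730.40; pay $2,703.17 → $8,027.23
Installment 7: $8,027.23 +$128.44 interest = $8,155.67; pay $2,997.27 → $5,158.40

$5,158.40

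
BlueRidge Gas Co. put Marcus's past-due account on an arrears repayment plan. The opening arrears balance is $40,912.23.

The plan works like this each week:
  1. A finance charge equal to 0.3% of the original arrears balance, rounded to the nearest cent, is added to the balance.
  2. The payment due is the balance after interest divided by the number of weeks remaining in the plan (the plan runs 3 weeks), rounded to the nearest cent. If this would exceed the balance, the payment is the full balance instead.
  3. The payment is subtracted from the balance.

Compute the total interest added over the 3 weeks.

$368.22

# | Opening | Interest | Payment | End bal
1 | $40,912.23 | $122.74 | $13,678.32 | $27,356.65
2 | $27,356.65 | $122.74 | $13,739.70 | $13,739.69
3 | $13,739.69 | $122.74 | $13,862.43 | $0.00
Total interest: $122.74 + $122.74 + $122.74 = $368.22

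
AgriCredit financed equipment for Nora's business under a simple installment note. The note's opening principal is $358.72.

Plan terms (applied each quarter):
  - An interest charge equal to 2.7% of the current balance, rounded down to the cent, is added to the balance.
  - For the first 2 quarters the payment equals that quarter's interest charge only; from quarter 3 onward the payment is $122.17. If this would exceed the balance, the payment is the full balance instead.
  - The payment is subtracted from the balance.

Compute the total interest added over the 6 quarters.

Quarter 1: opening $358.72; interest $9.68 → $368.40; payment $9.68; balance $358.72
Quarter 2: opening $358.72; interest $9.68 → $368.40; payment $9.68; balance $358.72
Quarter 3: opening $358.72; interest $9.68 → $368.40; payment $122.17; balance $246.23
Quarter 4: opening $246.23; interest $6.64 → $252.87; payment $122.17; balance $130.70
Quarter 5: opening $130.70; interest $3.52 → $134.22; payment $122.17; balance $12.05
Quarter 6: opening $12.05; interest $0.32 → $12.37; payment $12.37; balance $0.00
Total interest: $9.68 + $9.68 + $9.68 + $6.64 + $3.52 + $0.32 = $39.52

$39.52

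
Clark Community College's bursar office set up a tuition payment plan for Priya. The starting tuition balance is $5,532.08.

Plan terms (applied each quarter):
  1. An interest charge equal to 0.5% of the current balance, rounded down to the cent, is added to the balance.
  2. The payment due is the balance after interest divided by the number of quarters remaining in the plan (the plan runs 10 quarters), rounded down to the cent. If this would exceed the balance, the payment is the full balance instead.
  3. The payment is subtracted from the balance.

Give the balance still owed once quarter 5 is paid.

# | Opening | Interest | Payment | End bal
1 | $5,532.08 | $27.66 | $555.97 | $5,003.77
2 | $5,003.77 | $25.01 | $558.75 | $4,470.03
3 | $4,470.03 | $22.35 | $561.54 | $3,930.84
4 | $3,930.84 | $19.65 | $564.35 | $3,386.14
5 | $3,386.14 | $16.93 | $567.17 | $2,835.90

$2,835.90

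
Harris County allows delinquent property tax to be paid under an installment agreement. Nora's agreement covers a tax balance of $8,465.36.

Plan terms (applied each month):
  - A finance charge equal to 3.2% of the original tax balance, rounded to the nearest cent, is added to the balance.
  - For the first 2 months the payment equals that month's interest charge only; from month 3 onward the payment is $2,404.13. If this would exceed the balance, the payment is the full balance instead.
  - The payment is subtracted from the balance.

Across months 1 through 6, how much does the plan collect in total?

Month 1: opening $8,465.36; interest $270.89 → $8,736.25; payment $270.89; balance $8,465.36
Month 2: opening $8,465.36; interest $270.89 → $8,736.25; payment $270.89; balance $8,465.36
Month 3: opening $8,465.36; interest $270.89 → $8,736.25; payment $2,404.13; balance $6,332.12
Month 4: opening $6,332.12; interest $270.89 → $6,603.01; payment $2,404.13; balance $4,198.88
Month 5: opening $4,198.88; interest $270.89 → $4,469.77; payment $2,404.13; balance $2,065.64
Month 6: opening $2,065.64; interest $270.89 → $2,336.53; payment $2,336.53; balance $0.00
Total paid: $10,090.70

$10,090.70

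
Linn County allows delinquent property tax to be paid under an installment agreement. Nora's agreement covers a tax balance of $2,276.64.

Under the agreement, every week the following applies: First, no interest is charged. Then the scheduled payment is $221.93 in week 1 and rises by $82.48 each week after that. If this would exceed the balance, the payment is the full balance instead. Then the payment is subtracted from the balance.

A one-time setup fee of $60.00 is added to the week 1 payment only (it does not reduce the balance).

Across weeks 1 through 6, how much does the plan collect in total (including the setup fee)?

$2,336.64

Week 1: opening $2,276.64; payment $221.93 (+ $60.00 fee); balance $2,054.71
Week 2: opening $2,054.71; payment $304.41; balance $1,750.30
Week 3: opening $1,750.30; payment $386.89; balance $1,363.41
Week 4: opening $1,363.41; payment $469.37; balance $894.04
Week 5: opening $894.04; payment $551.85; balance $342.19
Week 6: opening $342.19; payment $342.19; balance $0.00
Total paid: $2,336.64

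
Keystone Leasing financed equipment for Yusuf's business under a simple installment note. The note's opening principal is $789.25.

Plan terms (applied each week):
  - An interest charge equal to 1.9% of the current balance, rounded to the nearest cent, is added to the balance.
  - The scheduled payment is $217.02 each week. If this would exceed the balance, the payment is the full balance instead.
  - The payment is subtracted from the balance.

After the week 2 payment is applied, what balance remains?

# | Opening | Interest | Payment | End bal
1 | $789.25 | $15.00 | $217.02 | $587.23
2 | $587.23 | $11.16 | $217.02 | $381.37

$381.37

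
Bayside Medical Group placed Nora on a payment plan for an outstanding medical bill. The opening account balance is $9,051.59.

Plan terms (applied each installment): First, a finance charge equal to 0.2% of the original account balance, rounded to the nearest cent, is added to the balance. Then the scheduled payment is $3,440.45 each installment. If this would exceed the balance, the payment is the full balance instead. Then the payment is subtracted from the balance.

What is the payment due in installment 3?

$2,224.99

# | Opening | Interest | Payment | End bal
1 | $9,051.59 | $18.10 | $3,440.45 | $5,629.24
2 | $5,629.24 | $18.10 | $3,440.45 | $2,206.89
3 | $2,206.89 | $18.10 | $2,224.99 | $0.00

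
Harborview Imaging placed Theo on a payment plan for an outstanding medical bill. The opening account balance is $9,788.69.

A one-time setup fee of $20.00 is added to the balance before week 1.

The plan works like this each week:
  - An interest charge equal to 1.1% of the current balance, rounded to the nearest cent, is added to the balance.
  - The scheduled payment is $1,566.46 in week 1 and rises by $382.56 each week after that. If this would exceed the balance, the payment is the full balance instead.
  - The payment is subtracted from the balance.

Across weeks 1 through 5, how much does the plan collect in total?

$10,143.64

Week 1: $9,808.69 +$107.90 interest = $9,916.59; pay $1,566.46 → $8,350.13
Week 2: $8,350.13 +$91.85 interest = $8,441.98; pay $1,949.02 → $6,492.96
Week 3: $6,492.96 +$71.42 interest = $6,564.38; pay $2,331.58 → $4,232.80
Week 4: $4,232.80 +$46.56 interest = $4,279.36; pay $2,714.14 → $1,565.22
Week 5: $1,565.22 +$17.22 interest = $1,582.44; pay $1,582.44 → $0.00
Total paid: $10,143.64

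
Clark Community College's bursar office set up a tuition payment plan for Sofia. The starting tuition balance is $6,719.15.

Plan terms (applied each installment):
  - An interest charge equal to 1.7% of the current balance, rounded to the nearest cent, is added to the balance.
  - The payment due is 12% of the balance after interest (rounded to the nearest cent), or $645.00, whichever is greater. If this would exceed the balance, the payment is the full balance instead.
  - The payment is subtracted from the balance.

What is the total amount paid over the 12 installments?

Installment 1: opening $6,719.15; interest $114.23 → $6,833.38; payment $820.01; balance $6,013.37
Installment 2: opening $6,013.37; interest $102.23 → $6,115.60; payment $733.87; balance $5,381.73
Installment 3: opening $5,381.73; interest $91.49 → $5,473.22; payment $656.79; balance $4,816.43
Installment 4: opening $4,816.43; interest $81.88 → $4,898.31; payment $645.00; balance $4,253.31
Installment 5: opening $4,253.31; interest $72.31 → $4,325.62; payment $645.00; balance $3,680.62
Installment 6: opening $3,680.62; interest $62.57 → $3,743.19; payment $645.00; balance $3,098.19
Installment 7: opening $3,098.19; interest $52.67 → $3,150.86; payment $645.00; balance $2,505.86
Installment 8: opening $2,505.86; interest $42.60 → $2,548.46; payment $645.00; balance $1,903.46
Installment 9: opening $1,903.46; interest $32.36 → $1,935.82; payment $645.00; balance $1,290.82
Installment 10: opening $1,290.82; interest $21.94 → $1,312.76; payment $645.00; balance $667.76
Installment 11: opening $667.76; interest $11.35 → $679.11; payment $645.00; balance $34.11
Installment 12: opening $34.11; interest $0.58 → $34.69; payment $34.69; balance $0.00
Total paid: $7,405.36

$7,405.36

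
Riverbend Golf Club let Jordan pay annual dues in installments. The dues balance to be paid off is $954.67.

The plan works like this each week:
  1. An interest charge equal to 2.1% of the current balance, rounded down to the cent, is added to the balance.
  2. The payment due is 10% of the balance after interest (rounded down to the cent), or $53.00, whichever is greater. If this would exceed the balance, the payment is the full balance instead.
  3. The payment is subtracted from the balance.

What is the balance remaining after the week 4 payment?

Week 1: opening $954.67; interest $20.04 → $974.71; payment $97.47; balance $877.24
Week 2: opening $877.24; interest $18.42 → $895.66; payment $89.56; balance $806.10
Week 3: opening $806.10; interest $16.92 → $823.02; payment $82.30; balance $740.72
Week 4: opening $740.72; interest $15.55 → $756.27; payment $75.62; balance $680.65

$680.65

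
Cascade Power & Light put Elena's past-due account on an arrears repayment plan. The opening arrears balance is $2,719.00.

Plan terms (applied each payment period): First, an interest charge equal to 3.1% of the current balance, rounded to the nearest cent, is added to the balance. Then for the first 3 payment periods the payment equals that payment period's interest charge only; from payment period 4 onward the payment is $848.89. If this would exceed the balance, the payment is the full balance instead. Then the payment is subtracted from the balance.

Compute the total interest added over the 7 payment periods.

$444.85

Payment period 1: opening $2,719.00; interest $84.29 → $2,803.29; payment $84.29; balance $2,719.00
Payment period 2: opening $2,719.00; interest $84.29 → $2,803.29; payment $84.29; balance $2,719.00
Payment period 3: opening $2,719.00; interest $84.29 → $2,803.29; payment $84.29; balance $2,719.00
Payment period 4: opening $2,719.00; interest $84.29 → $2,803.29; payment $848.89; balance $1,954.40
Payment period 5: opening $1,954.40; interest $60.59 → $2,014.99; payment $848.89; balance $1,166.10
Payment period 6: opening $1,166.10; interest $36.15 → $1,202.25; payment $848.89; balance $353.36
Payment period 7: opening $353.36; interest $10.95 → $364.31; payment $364.31; balance $0.00
Total interest: $84.29 + $84.29 + $84.29 + $84.29 + $60.59 + $36.15 + $10.95 = $444.85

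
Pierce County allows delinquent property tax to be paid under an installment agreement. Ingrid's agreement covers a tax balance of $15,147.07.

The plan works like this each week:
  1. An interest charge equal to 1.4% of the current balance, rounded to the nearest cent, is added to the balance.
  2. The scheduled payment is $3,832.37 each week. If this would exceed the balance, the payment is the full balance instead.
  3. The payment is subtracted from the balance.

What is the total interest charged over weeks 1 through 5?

$546.30

# | Opening | Interest | Payment | End bal
1 | $15,147.07 | $212.06 | $3,832.37 | $11,526.76
2 | $11,526.76 | $161.37 | $3,832.37 | $7,855.76
3 | $7,855.76 | $109.98 | $3,832.37 | $4,133.37
4 | $4,133.37 | $57.87 | $3,832.37 | $358.87
5 | $358.87 | $5.02 | $363.89 | $0.00
Total interest: $212.06 + $161.37 + $109.98 + $57.87 + $5.02 = $546.30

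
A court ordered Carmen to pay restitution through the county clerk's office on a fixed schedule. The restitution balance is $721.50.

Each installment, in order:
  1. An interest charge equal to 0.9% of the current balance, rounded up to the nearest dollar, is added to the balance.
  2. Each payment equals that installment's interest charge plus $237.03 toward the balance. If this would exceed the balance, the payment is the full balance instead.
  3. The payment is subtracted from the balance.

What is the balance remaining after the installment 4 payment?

# | Opening | Interest | Payment | End bal
1 | $721.50 | $7.00 | $244.03 | $484.47
2 | $484.47 | $5.00 | $242.03 | $247.44
3 | $247.44 | $3.00 | $240.03 | $10.41
4 | $10.41 | $1.00 | $11.41 | $0.00

$0.00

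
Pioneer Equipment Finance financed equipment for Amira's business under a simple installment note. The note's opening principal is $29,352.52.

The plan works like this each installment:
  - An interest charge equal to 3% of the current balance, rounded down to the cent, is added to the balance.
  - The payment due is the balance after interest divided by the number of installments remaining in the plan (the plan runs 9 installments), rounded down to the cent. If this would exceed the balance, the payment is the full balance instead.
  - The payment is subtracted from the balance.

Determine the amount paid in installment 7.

$4,011.09

# | Opening | Interest | Payment | End bal
1 | $29,352.52 | $880.57 | $3,359.23 | $26,873.86
2 | $26,873.86 | $806.21 | $3,460.00 | $24,220.07
3 | $24,220.07 | $726.60 | $3,563.81 | $21,382.86
4 | $21,382.86 | $641.48 | $3,670.72 | $18,353.62
5 | $18,353.62 | $550.60 | $3,780.84 | $15,123.38
6 | $15,123.38 | $453.70 | $3,894.27 | $11,682.81
7 | $11,682.81 | $350.48 | $4,011.09 | $8,022.20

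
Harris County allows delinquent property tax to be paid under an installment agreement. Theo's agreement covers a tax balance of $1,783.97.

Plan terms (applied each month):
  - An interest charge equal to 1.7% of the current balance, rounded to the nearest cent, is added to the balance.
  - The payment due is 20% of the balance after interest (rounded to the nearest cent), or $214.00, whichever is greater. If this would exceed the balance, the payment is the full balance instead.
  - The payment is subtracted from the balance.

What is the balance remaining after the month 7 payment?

$149.72

Month 1: opening $1,783.97; interest $30.33 → $1,814.30; payment $362.86; balance $1,451.44
Month 2: opening $1,451.44; interest $24.67 → $1,476.11; payment $295.22; balance $1,180.89
Month 3: opening $1,180.89; interest $20.08 → $1,200.97; payment $240.19; balance $960.78
Month 4: opening $960.78; interest $16.33 → $977.11; payment $214.00; balance $763.11
Month 5: opening $763.11; interest $12.97 → $776.08; payment $214.00; balance $562.08
Month 6: opening $562.08; interest $9.56 → $571.64; payment $214.00; balance $357.64
Month 7: opening $357.64; interest $6.08 → $363.72; payment $214.00; balance $149.72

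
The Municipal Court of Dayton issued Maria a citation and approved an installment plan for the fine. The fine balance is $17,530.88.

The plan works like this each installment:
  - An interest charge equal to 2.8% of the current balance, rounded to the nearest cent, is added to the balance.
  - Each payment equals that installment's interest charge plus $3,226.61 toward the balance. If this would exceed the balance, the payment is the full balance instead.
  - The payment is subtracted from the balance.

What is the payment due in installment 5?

Installment 1: opening $17,530.88; interest $490.86 → $18,021.74; payment $3,717.47; balance $14,304.27
Installment 2: opening $14,304.27; interest $400.52 → $14,704.79; payment $3,627.13; balance $11,077.66
Installment 3: opening $11,077.66; interest $310.17 → $11,387.83; payment $3,536.78; balance $7,851.05
Installment 4: opening $7,851.05; interest $219.83 → $8,070.88; payment $3,446.44; balance $4,624.44
Installment 5: opening $4,624.44; interest $129.48 → $4,753.92; payment $3,356.09; balance $1,397.83

$3,356.09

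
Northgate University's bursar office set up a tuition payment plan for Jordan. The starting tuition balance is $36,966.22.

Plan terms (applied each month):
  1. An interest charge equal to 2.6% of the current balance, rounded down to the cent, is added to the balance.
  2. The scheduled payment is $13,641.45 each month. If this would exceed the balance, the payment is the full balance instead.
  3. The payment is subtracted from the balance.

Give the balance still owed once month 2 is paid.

# | Opening | Interest | Payment | End bal
1 | $36,966.22 | $961.12 | $13,641.45 | $24,285.89
2 | $24,285.89 | $631.43 | $13,641.45 | $11,275.87

$11,275.87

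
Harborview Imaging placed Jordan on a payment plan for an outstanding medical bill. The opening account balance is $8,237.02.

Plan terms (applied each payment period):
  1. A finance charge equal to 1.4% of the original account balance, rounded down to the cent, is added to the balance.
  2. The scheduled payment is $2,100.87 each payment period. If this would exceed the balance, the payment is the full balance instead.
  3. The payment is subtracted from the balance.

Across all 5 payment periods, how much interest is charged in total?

Payment period 1: $8,237.02 +$115.31 interest = $8,352.33; pay $2,100.87 → $6,251.46
Payment period 2: $6,251.46 +$115.31 interest = $6,366.77; pay $2,100.87 → $4,265.90
Payment period 3: $4,265.90 +$115.31 interest = $4,381.21; pay $2,100.87 → $2,280.34
Payment period 4: $2,280.34 +$115.31 interest = $2,395.65; pay $2,100.87 → $294.78
Payment period 5: $294.78 +$115.31 interest = $410.09; pay $410.09 → $0.00
Total interest: $115.31 + $115.31 + $115.31 + $115.31 + $115.31 = $576.55

$576.55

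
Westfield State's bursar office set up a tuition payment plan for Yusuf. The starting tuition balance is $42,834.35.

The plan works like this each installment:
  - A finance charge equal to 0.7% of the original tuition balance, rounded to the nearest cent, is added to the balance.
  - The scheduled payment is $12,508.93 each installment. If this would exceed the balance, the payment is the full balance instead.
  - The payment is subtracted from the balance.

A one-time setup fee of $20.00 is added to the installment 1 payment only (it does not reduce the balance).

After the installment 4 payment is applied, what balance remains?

$0.00

Installment 1: $42,834.35 +$299.84 interest = $43,134.19; pay $12,508.93 (+ $20.00 fee) → $30,625.26
Installment 2: $30,625.26 +$299.84 interest = $30,925.10; pay $12,508.93 → $18,416.17
Installment 3: $18,416.17 +$299.84 interest = $18,716.01; pay $12,508.93 → $6,207.08
Installment 4: $6,207.08 +$299.84 interest = $6,506.92; pay $6,506.92 → $0.00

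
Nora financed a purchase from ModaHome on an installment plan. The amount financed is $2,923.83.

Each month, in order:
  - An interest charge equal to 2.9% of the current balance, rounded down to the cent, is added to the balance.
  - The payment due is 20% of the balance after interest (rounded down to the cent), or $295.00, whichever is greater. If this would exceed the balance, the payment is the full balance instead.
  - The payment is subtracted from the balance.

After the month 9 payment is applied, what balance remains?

$0.00

Month 1: opening $2,923.83; interest $84.79 → $3,008.62; payment $601.72; balance $2,406.90
Month 2: opening $2,406.90; interest $69.80 → $2,476.70; payment $495.34; balance $1,981.36
Month 3: opening $1,981.36; interest $57.45 → $2,038.81; payment $407.76; balance $1,631.05
Month 4: opening $1,631.05; interest $47.30 → $1,678.35; payment $335.67; balance $1,342.68
Month 5: opening $1,342.68; interest $38.93 → $1,381.61; payment $295.00; balance $1,086.61
Month 6: opening $1,086.61; interest $31.51 → $1,118.12; payment $295.00; balance $823.12
Month 7: opening $823.12; interest $23.87 → $846.99; payment $295.00; balance $551.99
Month 8: opening $551.99; interest $16.00 → $567.99; payment $295.00; balance $272.99
Month 9: opening $272.99; interest $7.91 → $280.90; payment $280.90; balance $0.00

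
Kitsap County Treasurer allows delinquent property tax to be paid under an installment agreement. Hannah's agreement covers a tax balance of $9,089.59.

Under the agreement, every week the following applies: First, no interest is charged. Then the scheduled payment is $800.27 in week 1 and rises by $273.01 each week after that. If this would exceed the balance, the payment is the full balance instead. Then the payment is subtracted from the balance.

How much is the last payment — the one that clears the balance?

Week 1: opening $9,089.59; payment $800.27; balance $8,289.32
Week 2: opening $8,289.32; payment $1,073.28; balance $7,216.04
Week 3: opening $7,216.04; payment $1,346.29; balance $5,869.75
Week 4: opening $5,869.75; payment $1,619.30; balance $4,250.45
Week 5: opening $4,250.45; payment $1,892.31; balance $2,358.14
Week 6: opening $2,358.14; payment $2,165.32; balance $192.82
Week 7: opening $192.82; payment $192.82; balance $0.00

$192.82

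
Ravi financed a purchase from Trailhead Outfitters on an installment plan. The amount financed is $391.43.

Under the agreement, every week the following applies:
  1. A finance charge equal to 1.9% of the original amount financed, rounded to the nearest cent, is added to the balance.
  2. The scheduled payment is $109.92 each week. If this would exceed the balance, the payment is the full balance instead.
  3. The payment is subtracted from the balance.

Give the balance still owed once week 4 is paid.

$0.00

# | Opening | Interest | Payment | End bal
1 | $391.43 | $7.44 | $109.92 | $288.95
2 | $288.95 | $7.44 | $109.92 | $186.47
3 | $186.47 | $7.44 | $109.92 | $83.99
4 | $83.99 | $7.44 | $91.43 | $0.00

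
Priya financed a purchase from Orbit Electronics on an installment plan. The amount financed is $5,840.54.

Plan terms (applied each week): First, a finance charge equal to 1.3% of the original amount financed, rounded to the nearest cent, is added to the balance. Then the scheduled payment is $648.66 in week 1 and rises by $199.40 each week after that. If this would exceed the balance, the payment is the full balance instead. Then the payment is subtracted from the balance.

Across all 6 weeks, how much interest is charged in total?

Week 1: $5,840.54 +$75.93 interest = $5,916.47; pay $648.66 → $5,267.81
Week 2: $5,267.81 +$75.93 interest = $5,343.74; pay $848.06 → $4,495.68
Week 3: $4,495.68 +$75.93 interest = $4,571.61; pay $1,047.46 → $3,524.15
Week 4: $3,524.15 +$75.93 interest = $3,600.08; pay $1,246.86 → $2,353.22
Week 5: $2,353.22 +$75.93 interest = $2,429.15; pay $1,446.26 → $982.89
Week 6: $982.89 +$75.93 interest = $1,058.82; pay $1,058.82 → $0.00
Total interest: $75.93 + $75.93 + $75.93 + $75.93 + $75.93 + $75.93 = $455.58

$455.58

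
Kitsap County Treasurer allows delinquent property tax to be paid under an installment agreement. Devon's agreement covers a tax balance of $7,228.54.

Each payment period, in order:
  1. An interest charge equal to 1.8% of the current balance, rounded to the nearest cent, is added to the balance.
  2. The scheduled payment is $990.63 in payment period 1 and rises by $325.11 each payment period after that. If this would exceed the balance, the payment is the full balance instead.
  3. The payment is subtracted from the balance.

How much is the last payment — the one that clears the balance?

$1,749.16

Payment period 1: $7,228.54 +$130.11 interest = $7,358.65; pay $990.63 → $6,368.02
Payment period 2: $6,368.02 +$114.62 interest = $6,482.64; pay $1,315.74 → $5,166.90
Payment period 3: $5,166.90 +$93.00 interest = $5,259.90; pay $1,640.85 → $3,619.05
Payment period 4: $3,619.05 +$65.14 interest = $3,684.19; pay $1,965.96 → $1,718.23
Payment period 5: $1,718.23 +$30.93 interest = $1,749.16; pay $1,749.16 → $0.00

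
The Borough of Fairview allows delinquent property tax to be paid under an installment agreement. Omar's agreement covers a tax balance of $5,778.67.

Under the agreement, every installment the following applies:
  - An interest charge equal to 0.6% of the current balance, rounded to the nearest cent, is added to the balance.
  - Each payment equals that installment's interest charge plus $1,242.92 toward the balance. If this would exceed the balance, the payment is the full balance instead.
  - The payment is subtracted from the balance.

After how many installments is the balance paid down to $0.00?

Installment 1: $5,778.67 +$34.67 interest = $5,813.34; pay $1,277.59 → $4,535.75
Installment 2: $4,535.75 +$27.21 interest = $4,562.96; pay $1,270.13 → $3,292.83
Installment 3: $3,292.83 +$19.76 interest = $3,312.59; pay $1,262.68 → $2,049.91
Installment 4: $2,049.91 +$12.30 interest = $2,062.21; pay $1,255.22 → $806.99
Installment 5: $806.99 +$4.84 interest = $811.83; pay $811.83 → $0.00
Balance reaches $0.00 in installment 5.

5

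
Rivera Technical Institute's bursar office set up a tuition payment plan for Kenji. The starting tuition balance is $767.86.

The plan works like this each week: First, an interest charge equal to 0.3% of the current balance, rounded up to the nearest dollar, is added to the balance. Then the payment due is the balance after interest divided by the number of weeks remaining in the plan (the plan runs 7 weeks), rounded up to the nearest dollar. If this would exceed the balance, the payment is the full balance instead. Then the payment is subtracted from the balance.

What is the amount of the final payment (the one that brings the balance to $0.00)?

$111.86

Week 1: $767.86 +$3.00 interest = $770.86; pay $111.00 → $659.86
Week 2: $659.86 +$2.00 interest = $661.86; pay $111.00 → $550.86
Week 3: $550.86 +$2.00 interest = $552.86; pay $111.00 → $441.86
Week 4: $441.86 +$2.00 interest = $443.86; pay $111.00 → $332.86
Week 5: $332.86 +$1.00 interest = $333.86; pay $112.00 → $221.86
Week 6: $221.86 +$1.00 interest = $222.86; pay $112.00 → $110.86
Week 7: $110.86 +$1.00 interest = $111.86; pay $111.86 → $0.00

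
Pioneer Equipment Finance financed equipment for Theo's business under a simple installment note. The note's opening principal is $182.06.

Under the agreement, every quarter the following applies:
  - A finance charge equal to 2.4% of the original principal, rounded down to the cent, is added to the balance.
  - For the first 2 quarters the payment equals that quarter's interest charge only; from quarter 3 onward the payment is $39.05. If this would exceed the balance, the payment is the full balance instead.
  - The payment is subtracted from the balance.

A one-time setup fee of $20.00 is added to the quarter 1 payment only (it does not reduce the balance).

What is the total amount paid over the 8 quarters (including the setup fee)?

$236.94

Quarter 1: $182.06 +$4.36 interest = $186.42; pay $4.36 (+ $20.00 fee) → $182.06
Quarter 2: $182.06 +$4.36 interest = $186.42; pay $4.36 → $182.06
Quarter 3: $182.06 +$4.36 interest = $186.42; pay $39.05 → $147.37
Quarter 4: $147.37 +$4.36 interest = $151.73; pay $39.05 → $112.68
Quarter 5: $112.68 +$4.36 interest = $117.04; pay $39.05 → $77.99
Quarter 6: $77.99 +$4.36 interest = $82.35; pay $39.05 → $43.30
Quarter 7: $43.30 +$4.36 interest = $47.66; pay $39.05 → $8.61
Quarter 8: $8.61 +$4.36 interest = $12.97; pay $12.97 → $0.00
Total paid: $236.94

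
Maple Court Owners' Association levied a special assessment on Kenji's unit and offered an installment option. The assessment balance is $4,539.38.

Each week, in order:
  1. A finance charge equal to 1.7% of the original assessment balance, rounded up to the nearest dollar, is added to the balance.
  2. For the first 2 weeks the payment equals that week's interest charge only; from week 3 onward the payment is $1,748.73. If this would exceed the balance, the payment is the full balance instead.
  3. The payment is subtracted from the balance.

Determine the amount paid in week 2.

Week 1: $4,539.38 +$78.00 interest = $4,617.38; pay $78.00 → $4,539.38
Week 2: $4,539.38 +$78.00 interest = $4,617.38; pay $78.00 → $4,539.38

$78.00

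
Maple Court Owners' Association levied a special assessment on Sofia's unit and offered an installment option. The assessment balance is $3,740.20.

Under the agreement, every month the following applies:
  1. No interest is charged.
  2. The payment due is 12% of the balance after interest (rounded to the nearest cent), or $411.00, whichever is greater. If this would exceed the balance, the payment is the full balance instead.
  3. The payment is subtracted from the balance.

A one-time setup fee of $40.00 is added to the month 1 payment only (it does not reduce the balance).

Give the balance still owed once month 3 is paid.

Month 1: opening $3,740.20; payment $448.82 (+ $40.00 fee); balance $3,291.38
Month 2: opening $3,291.38; payment $411.00; balance $2,880.38
Month 3: opening $2,880.38; payment $411.00; balance $2,469.38

$2,469.38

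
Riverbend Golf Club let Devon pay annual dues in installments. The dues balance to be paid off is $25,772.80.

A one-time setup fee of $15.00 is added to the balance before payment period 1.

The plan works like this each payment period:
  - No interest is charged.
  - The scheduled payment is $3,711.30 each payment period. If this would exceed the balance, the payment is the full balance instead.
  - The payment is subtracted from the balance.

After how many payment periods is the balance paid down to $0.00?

7

Payment period 1: opening $25,787.80; payment $3,711.30; balance $22,076.50
Payment period 2: opening $22,076.50; payment $3,711.30; balance $18,365.20
Payment period 3: opening $18,365.20; payment $3,711.30; balance $14,653.90
Payment period 4: opening $14,653.90; payment $3,711.30; balance $10,942.60
Payment period 5: opening $10,942.60; payment $3,711.30; balance $7,231.30
Payment period 6: opening $7,231.30; payment $3,711.30; balance $3,520.00
Payment period 7: opening $3,520.00; payment $3,520.00; balance $0.00
Balance reaches $0.00 in payment period 7.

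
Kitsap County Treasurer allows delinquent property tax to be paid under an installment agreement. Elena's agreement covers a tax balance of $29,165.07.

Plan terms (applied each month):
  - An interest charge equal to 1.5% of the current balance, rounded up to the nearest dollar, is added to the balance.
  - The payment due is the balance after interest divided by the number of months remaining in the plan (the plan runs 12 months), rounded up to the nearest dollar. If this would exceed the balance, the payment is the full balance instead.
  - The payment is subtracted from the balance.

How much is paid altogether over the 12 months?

# | Opening | Interest | Payment | End bal
1 | $29,165.07 | $438.00 | $2,467.00 | $27,136.07
2 | $27,136.07 | $408.00 | $2,505.00 | $25,039.07
3 | $25,039.07 | $376.00 | $2,542.00 | $22,873.07
4 | $22,873.07 | $344.00 | $2,580.00 | $20,637.07
5 | $20,637.07 | $310.00 | $2,619.00 | $18,328.07
6 | $18,328.07 | $275.00 | $2,658.00 | $15,945.07
7 | $15,945.07 | $240.00 | $2,698.00 | $13,487.07
8 | $13,487.07 | $203.00 | $2,739.00 | $10,951.07
9 | $10,951.07 | $165.00 | $2,780.00 | $8,336.07
10 | $8,336.07 | $126.00 | $2,821.00 | $5,641.07
11 | $5,641.07 | $85.00 | $2,864.00 | $2,862.07
12 | $2,862.07 | $43.00 | $2,905.07 | $0.00
Total paid: $32,178.07

$32,178.07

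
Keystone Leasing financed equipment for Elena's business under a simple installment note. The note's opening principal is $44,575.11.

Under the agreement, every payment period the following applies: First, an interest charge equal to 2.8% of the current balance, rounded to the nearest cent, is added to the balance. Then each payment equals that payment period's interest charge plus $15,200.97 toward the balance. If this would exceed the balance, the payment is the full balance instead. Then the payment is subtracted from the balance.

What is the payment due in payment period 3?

$14,570.02

Payment period 1: $44,575.11 +$1,248.10 interest = $45,823.21; pay $16,449.07 → $29,374.14
Payment period 2: $29,374.14 +$822.48 interest = $30,196.62; pay $16,023.45 → $14,173.17
Payment period 3: $14,173.17 +$396.85 interest = $14,570.02; pay $14,570.02 → $0.00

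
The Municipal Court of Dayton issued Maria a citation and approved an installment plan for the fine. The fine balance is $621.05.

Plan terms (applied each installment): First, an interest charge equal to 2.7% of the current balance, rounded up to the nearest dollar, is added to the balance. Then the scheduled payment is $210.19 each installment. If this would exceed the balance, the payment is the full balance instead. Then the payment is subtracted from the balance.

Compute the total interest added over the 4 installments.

$37.00

# | Opening | Interest | Payment | End bal
1 | $621.05 | $17.00 | $210.19 | $427.86
2 | $427.86 | $12.00 | $210.19 | $229.67
3 | $229.67 | $7.00 | $210.19 | $26.48
4 | $26.48 | $1.00 | $27.48 | $0.00
Total interest: $17.00 + $12.00 + $7.00 + $1.00 = $37.00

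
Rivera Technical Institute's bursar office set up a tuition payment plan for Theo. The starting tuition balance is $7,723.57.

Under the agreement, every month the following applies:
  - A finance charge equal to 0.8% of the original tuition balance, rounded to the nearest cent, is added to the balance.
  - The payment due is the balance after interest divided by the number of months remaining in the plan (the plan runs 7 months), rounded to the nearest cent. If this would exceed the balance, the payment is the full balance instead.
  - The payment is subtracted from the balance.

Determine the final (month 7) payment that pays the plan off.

$1,263.58

# | Opening | Interest | Payment | End bal
1 | $7,723.57 | $61.79 | $1,112.19 | $6,673.17
2 | $6,673.17 | $61.79 | $1,122.49 | $5,612.47
3 | $5,612.47 | $61.79 | $1,134.85 | $4,539.41
4 | $4,539.41 | $61.79 | $1,150.30 | $3,450.90
5 | $3,450.90 | $61.79 | $1,170.90 | $2,341.79
6 | $2,341.79 | $61.79 | $1,201.79 | $1,201.79
7 | $1,201.79 | $61.79 | $1,263.58 | $0.00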